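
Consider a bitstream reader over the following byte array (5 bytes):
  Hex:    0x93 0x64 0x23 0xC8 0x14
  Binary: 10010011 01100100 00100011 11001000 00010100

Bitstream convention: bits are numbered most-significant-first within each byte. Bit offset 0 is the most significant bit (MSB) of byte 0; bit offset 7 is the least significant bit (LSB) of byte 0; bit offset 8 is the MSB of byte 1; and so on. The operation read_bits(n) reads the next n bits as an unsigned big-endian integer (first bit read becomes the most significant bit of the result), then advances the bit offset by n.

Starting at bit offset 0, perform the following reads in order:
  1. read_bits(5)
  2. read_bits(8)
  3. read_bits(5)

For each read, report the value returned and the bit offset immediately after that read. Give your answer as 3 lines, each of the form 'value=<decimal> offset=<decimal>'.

Answer: value=18 offset=5
value=108 offset=13
value=16 offset=18

Derivation:
Read 1: bits[0:5] width=5 -> value=18 (bin 10010); offset now 5 = byte 0 bit 5; 35 bits remain
Read 2: bits[5:13] width=8 -> value=108 (bin 01101100); offset now 13 = byte 1 bit 5; 27 bits remain
Read 3: bits[13:18] width=5 -> value=16 (bin 10000); offset now 18 = byte 2 bit 2; 22 bits remain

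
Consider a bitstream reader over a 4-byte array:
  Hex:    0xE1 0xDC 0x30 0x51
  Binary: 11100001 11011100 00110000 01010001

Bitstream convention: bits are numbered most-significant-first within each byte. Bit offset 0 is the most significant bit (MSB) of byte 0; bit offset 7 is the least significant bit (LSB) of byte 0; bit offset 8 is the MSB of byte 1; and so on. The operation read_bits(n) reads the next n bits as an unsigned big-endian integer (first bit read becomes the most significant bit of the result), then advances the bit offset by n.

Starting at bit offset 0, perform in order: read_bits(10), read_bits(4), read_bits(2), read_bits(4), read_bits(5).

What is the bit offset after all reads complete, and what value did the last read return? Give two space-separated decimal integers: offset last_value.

Answer: 25 0

Derivation:
Read 1: bits[0:10] width=10 -> value=903 (bin 1110000111); offset now 10 = byte 1 bit 2; 22 bits remain
Read 2: bits[10:14] width=4 -> value=7 (bin 0111); offset now 14 = byte 1 bit 6; 18 bits remain
Read 3: bits[14:16] width=2 -> value=0 (bin 00); offset now 16 = byte 2 bit 0; 16 bits remain
Read 4: bits[16:20] width=4 -> value=3 (bin 0011); offset now 20 = byte 2 bit 4; 12 bits remain
Read 5: bits[20:25] width=5 -> value=0 (bin 00000); offset now 25 = byte 3 bit 1; 7 bits remain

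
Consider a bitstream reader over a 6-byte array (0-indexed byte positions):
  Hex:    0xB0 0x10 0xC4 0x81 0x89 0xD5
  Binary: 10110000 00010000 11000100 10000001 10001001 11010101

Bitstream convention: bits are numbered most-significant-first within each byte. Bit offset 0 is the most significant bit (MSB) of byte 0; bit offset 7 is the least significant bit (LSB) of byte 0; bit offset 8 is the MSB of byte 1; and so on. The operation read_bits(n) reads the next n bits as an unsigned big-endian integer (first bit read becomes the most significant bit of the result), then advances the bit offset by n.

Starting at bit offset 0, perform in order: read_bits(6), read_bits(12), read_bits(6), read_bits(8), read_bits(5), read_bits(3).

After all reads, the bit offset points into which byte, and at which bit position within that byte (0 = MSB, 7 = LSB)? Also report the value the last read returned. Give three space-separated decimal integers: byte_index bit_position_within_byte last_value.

Read 1: bits[0:6] width=6 -> value=44 (bin 101100); offset now 6 = byte 0 bit 6; 42 bits remain
Read 2: bits[6:18] width=12 -> value=67 (bin 000001000011); offset now 18 = byte 2 bit 2; 30 bits remain
Read 3: bits[18:24] width=6 -> value=4 (bin 000100); offset now 24 = byte 3 bit 0; 24 bits remain
Read 4: bits[24:32] width=8 -> value=129 (bin 10000001); offset now 32 = byte 4 bit 0; 16 bits remain
Read 5: bits[32:37] width=5 -> value=17 (bin 10001); offset now 37 = byte 4 bit 5; 11 bits remain
Read 6: bits[37:40] width=3 -> value=1 (bin 001); offset now 40 = byte 5 bit 0; 8 bits remain

Answer: 5 0 1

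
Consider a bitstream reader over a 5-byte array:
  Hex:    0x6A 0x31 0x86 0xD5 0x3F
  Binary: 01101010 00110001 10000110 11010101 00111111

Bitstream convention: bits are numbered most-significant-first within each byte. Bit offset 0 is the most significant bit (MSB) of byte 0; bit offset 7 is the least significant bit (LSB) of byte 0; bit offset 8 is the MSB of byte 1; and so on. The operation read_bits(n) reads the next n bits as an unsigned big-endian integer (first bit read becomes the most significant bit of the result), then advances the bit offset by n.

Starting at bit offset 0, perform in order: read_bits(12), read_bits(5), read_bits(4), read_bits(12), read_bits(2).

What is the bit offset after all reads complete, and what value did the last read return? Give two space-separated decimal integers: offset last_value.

Read 1: bits[0:12] width=12 -> value=1699 (bin 011010100011); offset now 12 = byte 1 bit 4; 28 bits remain
Read 2: bits[12:17] width=5 -> value=3 (bin 00011); offset now 17 = byte 2 bit 1; 23 bits remain
Read 3: bits[17:21] width=4 -> value=0 (bin 0000); offset now 21 = byte 2 bit 5; 19 bits remain
Read 4: bits[21:33] width=12 -> value=3498 (bin 110110101010); offset now 33 = byte 4 bit 1; 7 bits remain
Read 5: bits[33:35] width=2 -> value=1 (bin 01); offset now 35 = byte 4 bit 3; 5 bits remain

Answer: 35 1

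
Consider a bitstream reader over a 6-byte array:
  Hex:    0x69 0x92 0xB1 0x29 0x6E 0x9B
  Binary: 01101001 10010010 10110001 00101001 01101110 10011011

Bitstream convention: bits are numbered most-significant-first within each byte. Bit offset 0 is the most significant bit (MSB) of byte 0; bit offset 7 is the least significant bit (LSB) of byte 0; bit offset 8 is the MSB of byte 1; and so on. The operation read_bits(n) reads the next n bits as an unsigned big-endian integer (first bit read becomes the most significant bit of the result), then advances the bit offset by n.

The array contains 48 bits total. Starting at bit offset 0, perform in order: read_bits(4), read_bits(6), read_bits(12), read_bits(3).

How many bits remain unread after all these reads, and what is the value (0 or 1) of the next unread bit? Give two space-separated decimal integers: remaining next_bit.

Read 1: bits[0:4] width=4 -> value=6 (bin 0110); offset now 4 = byte 0 bit 4; 44 bits remain
Read 2: bits[4:10] width=6 -> value=38 (bin 100110); offset now 10 = byte 1 bit 2; 38 bits remain
Read 3: bits[10:22] width=12 -> value=1196 (bin 010010101100); offset now 22 = byte 2 bit 6; 26 bits remain
Read 4: bits[22:25] width=3 -> value=2 (bin 010); offset now 25 = byte 3 bit 1; 23 bits remain

Answer: 23 0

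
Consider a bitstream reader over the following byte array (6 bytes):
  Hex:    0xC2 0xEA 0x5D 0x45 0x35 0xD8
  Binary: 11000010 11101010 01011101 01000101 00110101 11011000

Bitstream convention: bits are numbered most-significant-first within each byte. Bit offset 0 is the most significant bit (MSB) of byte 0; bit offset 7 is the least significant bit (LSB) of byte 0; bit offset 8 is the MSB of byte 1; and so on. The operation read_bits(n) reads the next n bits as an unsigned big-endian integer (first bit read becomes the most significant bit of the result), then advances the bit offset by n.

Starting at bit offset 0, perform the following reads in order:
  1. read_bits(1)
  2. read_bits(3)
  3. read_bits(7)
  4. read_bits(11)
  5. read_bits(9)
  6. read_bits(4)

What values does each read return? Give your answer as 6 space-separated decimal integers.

Read 1: bits[0:1] width=1 -> value=1 (bin 1); offset now 1 = byte 0 bit 1; 47 bits remain
Read 2: bits[1:4] width=3 -> value=4 (bin 100); offset now 4 = byte 0 bit 4; 44 bits remain
Read 3: bits[4:11] width=7 -> value=23 (bin 0010111); offset now 11 = byte 1 bit 3; 37 bits remain
Read 4: bits[11:22] width=11 -> value=663 (bin 01010010111); offset now 22 = byte 2 bit 6; 26 bits remain
Read 5: bits[22:31] width=9 -> value=162 (bin 010100010); offset now 31 = byte 3 bit 7; 17 bits remain
Read 6: bits[31:35] width=4 -> value=9 (bin 1001); offset now 35 = byte 4 bit 3; 13 bits remain

Answer: 1 4 23 663 162 9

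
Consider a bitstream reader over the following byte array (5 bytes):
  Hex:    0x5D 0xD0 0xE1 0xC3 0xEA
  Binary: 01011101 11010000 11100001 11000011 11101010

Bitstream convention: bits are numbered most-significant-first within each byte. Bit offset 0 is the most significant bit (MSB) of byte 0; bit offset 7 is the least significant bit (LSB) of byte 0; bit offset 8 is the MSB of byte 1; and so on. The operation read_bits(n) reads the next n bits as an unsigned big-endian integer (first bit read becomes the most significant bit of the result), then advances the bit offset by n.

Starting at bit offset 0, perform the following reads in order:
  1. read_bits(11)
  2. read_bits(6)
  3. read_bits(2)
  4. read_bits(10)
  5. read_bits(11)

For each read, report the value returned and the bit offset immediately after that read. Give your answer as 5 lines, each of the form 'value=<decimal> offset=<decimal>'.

Answer: value=750 offset=11
value=33 offset=17
value=3 offset=19
value=56 offset=29
value=1002 offset=40

Derivation:
Read 1: bits[0:11] width=11 -> value=750 (bin 01011101110); offset now 11 = byte 1 bit 3; 29 bits remain
Read 2: bits[11:17] width=6 -> value=33 (bin 100001); offset now 17 = byte 2 bit 1; 23 bits remain
Read 3: bits[17:19] width=2 -> value=3 (bin 11); offset now 19 = byte 2 bit 3; 21 bits remain
Read 4: bits[19:29] width=10 -> value=56 (bin 0000111000); offset now 29 = byte 3 bit 5; 11 bits remain
Read 5: bits[29:40] width=11 -> value=1002 (bin 01111101010); offset now 40 = byte 5 bit 0; 0 bits remain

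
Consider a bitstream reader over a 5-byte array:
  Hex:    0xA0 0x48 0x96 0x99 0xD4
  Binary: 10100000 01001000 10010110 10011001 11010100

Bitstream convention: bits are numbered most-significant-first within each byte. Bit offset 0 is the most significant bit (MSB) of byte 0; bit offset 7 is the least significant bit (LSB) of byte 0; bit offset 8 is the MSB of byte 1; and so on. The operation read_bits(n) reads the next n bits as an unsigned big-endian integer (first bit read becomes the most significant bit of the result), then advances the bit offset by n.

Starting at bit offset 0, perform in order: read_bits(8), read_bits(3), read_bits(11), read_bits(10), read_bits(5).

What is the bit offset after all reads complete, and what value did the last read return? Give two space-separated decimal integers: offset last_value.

Answer: 37 26

Derivation:
Read 1: bits[0:8] width=8 -> value=160 (bin 10100000); offset now 8 = byte 1 bit 0; 32 bits remain
Read 2: bits[8:11] width=3 -> value=2 (bin 010); offset now 11 = byte 1 bit 3; 29 bits remain
Read 3: bits[11:22] width=11 -> value=549 (bin 01000100101); offset now 22 = byte 2 bit 6; 18 bits remain
Read 4: bits[22:32] width=10 -> value=665 (bin 1010011001); offset now 32 = byte 4 bit 0; 8 bits remain
Read 5: bits[32:37] width=5 -> value=26 (bin 11010); offset now 37 = byte 4 bit 5; 3 bits remain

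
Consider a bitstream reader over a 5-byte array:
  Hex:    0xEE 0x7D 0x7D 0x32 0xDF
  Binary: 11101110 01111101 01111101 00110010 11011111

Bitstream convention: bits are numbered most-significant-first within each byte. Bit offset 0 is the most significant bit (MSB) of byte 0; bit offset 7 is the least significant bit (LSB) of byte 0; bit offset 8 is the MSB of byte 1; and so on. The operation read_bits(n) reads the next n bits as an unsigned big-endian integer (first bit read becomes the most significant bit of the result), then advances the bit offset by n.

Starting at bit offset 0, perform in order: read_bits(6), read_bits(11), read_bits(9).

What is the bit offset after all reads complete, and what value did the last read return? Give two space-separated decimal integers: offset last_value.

Answer: 26 500

Derivation:
Read 1: bits[0:6] width=6 -> value=59 (bin 111011); offset now 6 = byte 0 bit 6; 34 bits remain
Read 2: bits[6:17] width=11 -> value=1274 (bin 10011111010); offset now 17 = byte 2 bit 1; 23 bits remain
Read 3: bits[17:26] width=9 -> value=500 (bin 111110100); offset now 26 = byte 3 bit 2; 14 bits remain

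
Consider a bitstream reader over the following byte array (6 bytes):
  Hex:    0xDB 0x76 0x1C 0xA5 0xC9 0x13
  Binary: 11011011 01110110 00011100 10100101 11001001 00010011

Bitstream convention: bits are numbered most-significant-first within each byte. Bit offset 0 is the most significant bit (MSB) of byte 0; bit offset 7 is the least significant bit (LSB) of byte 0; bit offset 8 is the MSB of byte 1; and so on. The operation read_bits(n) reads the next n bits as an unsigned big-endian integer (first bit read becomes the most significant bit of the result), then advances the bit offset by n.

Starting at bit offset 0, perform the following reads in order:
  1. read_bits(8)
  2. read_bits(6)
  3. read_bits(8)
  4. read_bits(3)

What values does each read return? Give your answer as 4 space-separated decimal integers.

Answer: 219 29 135 1

Derivation:
Read 1: bits[0:8] width=8 -> value=219 (bin 11011011); offset now 8 = byte 1 bit 0; 40 bits remain
Read 2: bits[8:14] width=6 -> value=29 (bin 011101); offset now 14 = byte 1 bit 6; 34 bits remain
Read 3: bits[14:22] width=8 -> value=135 (bin 10000111); offset now 22 = byte 2 bit 6; 26 bits remain
Read 4: bits[22:25] width=3 -> value=1 (bin 001); offset now 25 = byte 3 bit 1; 23 bits remain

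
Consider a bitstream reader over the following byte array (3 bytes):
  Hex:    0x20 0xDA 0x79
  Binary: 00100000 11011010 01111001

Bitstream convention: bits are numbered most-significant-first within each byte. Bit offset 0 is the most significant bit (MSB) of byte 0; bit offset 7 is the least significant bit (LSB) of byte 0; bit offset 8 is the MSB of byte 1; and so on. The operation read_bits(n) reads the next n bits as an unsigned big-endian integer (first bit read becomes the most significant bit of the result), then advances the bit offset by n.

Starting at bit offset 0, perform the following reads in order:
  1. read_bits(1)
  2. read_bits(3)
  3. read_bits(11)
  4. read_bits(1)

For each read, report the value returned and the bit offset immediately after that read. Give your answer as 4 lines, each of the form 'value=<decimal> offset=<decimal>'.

Read 1: bits[0:1] width=1 -> value=0 (bin 0); offset now 1 = byte 0 bit 1; 23 bits remain
Read 2: bits[1:4] width=3 -> value=2 (bin 010); offset now 4 = byte 0 bit 4; 20 bits remain
Read 3: bits[4:15] width=11 -> value=109 (bin 00001101101); offset now 15 = byte 1 bit 7; 9 bits remain
Read 4: bits[15:16] width=1 -> value=0 (bin 0); offset now 16 = byte 2 bit 0; 8 bits remain

Answer: value=0 offset=1
value=2 offset=4
value=109 offset=15
value=0 offset=16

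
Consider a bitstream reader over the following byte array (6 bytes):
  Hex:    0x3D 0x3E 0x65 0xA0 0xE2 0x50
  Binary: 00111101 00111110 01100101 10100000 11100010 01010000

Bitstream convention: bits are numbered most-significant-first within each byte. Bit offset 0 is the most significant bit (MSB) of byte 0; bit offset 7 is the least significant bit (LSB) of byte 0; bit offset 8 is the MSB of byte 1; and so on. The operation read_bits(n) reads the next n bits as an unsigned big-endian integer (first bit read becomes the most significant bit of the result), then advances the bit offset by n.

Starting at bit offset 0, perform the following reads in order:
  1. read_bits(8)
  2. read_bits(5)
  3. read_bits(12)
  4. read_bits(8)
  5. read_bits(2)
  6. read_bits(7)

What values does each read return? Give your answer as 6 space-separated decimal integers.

Read 1: bits[0:8] width=8 -> value=61 (bin 00111101); offset now 8 = byte 1 bit 0; 40 bits remain
Read 2: bits[8:13] width=5 -> value=7 (bin 00111); offset now 13 = byte 1 bit 5; 35 bits remain
Read 3: bits[13:25] width=12 -> value=3275 (bin 110011001011); offset now 25 = byte 3 bit 1; 23 bits remain
Read 4: bits[25:33] width=8 -> value=65 (bin 01000001); offset now 33 = byte 4 bit 1; 15 bits remain
Read 5: bits[33:35] width=2 -> value=3 (bin 11); offset now 35 = byte 4 bit 3; 13 bits remain
Read 6: bits[35:42] width=7 -> value=9 (bin 0001001); offset now 42 = byte 5 bit 2; 6 bits remain

Answer: 61 7 3275 65 3 9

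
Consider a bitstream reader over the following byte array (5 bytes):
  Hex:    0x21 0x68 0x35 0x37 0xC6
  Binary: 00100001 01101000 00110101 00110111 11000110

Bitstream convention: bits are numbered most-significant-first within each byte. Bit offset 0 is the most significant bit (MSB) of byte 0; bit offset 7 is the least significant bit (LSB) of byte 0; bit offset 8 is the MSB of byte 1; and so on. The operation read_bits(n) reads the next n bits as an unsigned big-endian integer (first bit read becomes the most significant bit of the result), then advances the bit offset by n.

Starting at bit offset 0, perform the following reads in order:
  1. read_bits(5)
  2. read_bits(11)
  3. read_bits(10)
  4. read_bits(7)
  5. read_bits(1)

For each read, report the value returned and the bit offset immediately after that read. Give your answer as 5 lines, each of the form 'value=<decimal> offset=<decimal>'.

Read 1: bits[0:5] width=5 -> value=4 (bin 00100); offset now 5 = byte 0 bit 5; 35 bits remain
Read 2: bits[5:16] width=11 -> value=360 (bin 00101101000); offset now 16 = byte 2 bit 0; 24 bits remain
Read 3: bits[16:26] width=10 -> value=212 (bin 0011010100); offset now 26 = byte 3 bit 2; 14 bits remain
Read 4: bits[26:33] width=7 -> value=111 (bin 1101111); offset now 33 = byte 4 bit 1; 7 bits remain
Read 5: bits[33:34] width=1 -> value=1 (bin 1); offset now 34 = byte 4 bit 2; 6 bits remain

Answer: value=4 offset=5
value=360 offset=16
value=212 offset=26
value=111 offset=33
value=1 offset=34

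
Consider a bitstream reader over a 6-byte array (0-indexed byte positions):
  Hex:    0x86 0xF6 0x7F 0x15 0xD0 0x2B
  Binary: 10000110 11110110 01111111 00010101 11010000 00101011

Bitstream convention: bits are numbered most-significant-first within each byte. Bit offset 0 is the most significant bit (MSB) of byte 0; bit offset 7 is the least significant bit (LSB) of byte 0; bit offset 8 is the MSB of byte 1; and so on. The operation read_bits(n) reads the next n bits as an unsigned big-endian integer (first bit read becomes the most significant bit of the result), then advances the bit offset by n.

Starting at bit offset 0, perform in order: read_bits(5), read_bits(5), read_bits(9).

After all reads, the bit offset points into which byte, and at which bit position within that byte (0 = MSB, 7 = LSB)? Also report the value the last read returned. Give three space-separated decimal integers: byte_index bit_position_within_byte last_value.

Read 1: bits[0:5] width=5 -> value=16 (bin 10000); offset now 5 = byte 0 bit 5; 43 bits remain
Read 2: bits[5:10] width=5 -> value=27 (bin 11011); offset now 10 = byte 1 bit 2; 38 bits remain
Read 3: bits[10:19] width=9 -> value=435 (bin 110110011); offset now 19 = byte 2 bit 3; 29 bits remain

Answer: 2 3 435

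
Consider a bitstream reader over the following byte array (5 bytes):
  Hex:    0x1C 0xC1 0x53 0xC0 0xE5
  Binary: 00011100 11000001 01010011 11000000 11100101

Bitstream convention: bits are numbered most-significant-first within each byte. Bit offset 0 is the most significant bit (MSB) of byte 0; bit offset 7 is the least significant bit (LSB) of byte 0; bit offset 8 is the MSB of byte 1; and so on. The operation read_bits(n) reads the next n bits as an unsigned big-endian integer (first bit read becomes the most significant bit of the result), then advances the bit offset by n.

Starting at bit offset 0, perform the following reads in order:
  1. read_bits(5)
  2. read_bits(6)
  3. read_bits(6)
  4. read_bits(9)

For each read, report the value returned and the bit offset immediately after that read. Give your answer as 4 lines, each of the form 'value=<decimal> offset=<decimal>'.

Answer: value=3 offset=5
value=38 offset=11
value=2 offset=17
value=335 offset=26

Derivation:
Read 1: bits[0:5] width=5 -> value=3 (bin 00011); offset now 5 = byte 0 bit 5; 35 bits remain
Read 2: bits[5:11] width=6 -> value=38 (bin 100110); offset now 11 = byte 1 bit 3; 29 bits remain
Read 3: bits[11:17] width=6 -> value=2 (bin 000010); offset now 17 = byte 2 bit 1; 23 bits remain
Read 4: bits[17:26] width=9 -> value=335 (bin 101001111); offset now 26 = byte 3 bit 2; 14 bits remain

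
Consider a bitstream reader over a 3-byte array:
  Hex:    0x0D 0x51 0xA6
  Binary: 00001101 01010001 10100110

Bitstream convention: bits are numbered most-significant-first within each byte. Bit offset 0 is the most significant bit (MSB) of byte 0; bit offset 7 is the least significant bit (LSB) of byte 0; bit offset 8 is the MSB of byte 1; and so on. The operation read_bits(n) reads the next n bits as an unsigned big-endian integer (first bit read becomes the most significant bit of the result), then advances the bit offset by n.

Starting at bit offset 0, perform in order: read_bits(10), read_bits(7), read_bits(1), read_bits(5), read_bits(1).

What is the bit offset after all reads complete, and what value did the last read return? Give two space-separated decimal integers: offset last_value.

Read 1: bits[0:10] width=10 -> value=53 (bin 0000110101); offset now 10 = byte 1 bit 2; 14 bits remain
Read 2: bits[10:17] width=7 -> value=35 (bin 0100011); offset now 17 = byte 2 bit 1; 7 bits remain
Read 3: bits[17:18] width=1 -> value=0 (bin 0); offset now 18 = byte 2 bit 2; 6 bits remain
Read 4: bits[18:23] width=5 -> value=19 (bin 10011); offset now 23 = byte 2 bit 7; 1 bits remain
Read 5: bits[23:24] width=1 -> value=0 (bin 0); offset now 24 = byte 3 bit 0; 0 bits remain

Answer: 24 0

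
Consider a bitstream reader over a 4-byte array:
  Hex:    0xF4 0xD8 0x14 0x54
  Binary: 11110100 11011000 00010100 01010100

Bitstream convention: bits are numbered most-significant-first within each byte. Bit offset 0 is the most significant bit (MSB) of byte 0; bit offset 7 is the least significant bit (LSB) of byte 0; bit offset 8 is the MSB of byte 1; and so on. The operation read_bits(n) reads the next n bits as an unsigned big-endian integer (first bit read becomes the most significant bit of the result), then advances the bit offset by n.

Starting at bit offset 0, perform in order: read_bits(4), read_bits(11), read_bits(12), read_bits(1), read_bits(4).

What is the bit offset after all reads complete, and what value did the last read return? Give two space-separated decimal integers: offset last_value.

Answer: 32 4

Derivation:
Read 1: bits[0:4] width=4 -> value=15 (bin 1111); offset now 4 = byte 0 bit 4; 28 bits remain
Read 2: bits[4:15] width=11 -> value=620 (bin 01001101100); offset now 15 = byte 1 bit 7; 17 bits remain
Read 3: bits[15:27] width=12 -> value=162 (bin 000010100010); offset now 27 = byte 3 bit 3; 5 bits remain
Read 4: bits[27:28] width=1 -> value=1 (bin 1); offset now 28 = byte 3 bit 4; 4 bits remain
Read 5: bits[28:32] width=4 -> value=4 (bin 0100); offset now 32 = byte 4 bit 0; 0 bits remain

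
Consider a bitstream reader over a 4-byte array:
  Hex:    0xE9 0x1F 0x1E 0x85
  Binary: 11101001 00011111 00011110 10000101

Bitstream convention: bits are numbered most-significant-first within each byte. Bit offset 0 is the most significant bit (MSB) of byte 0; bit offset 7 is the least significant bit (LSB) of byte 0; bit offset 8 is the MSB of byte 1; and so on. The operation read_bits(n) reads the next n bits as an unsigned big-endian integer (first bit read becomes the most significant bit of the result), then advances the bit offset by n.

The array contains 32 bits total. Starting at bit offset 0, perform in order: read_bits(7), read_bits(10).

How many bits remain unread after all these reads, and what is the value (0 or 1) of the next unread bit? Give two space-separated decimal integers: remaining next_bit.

Read 1: bits[0:7] width=7 -> value=116 (bin 1110100); offset now 7 = byte 0 bit 7; 25 bits remain
Read 2: bits[7:17] width=10 -> value=574 (bin 1000111110); offset now 17 = byte 2 bit 1; 15 bits remain

Answer: 15 0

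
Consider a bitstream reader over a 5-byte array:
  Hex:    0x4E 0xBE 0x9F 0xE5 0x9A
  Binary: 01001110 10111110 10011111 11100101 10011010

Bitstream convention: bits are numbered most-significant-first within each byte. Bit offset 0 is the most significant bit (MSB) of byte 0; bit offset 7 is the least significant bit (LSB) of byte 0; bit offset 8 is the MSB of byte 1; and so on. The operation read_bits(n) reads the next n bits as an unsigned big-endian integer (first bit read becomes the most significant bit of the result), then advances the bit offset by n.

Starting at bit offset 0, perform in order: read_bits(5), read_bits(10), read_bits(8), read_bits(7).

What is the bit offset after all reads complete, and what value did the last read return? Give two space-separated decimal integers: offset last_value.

Read 1: bits[0:5] width=5 -> value=9 (bin 01001); offset now 5 = byte 0 bit 5; 35 bits remain
Read 2: bits[5:15] width=10 -> value=863 (bin 1101011111); offset now 15 = byte 1 bit 7; 25 bits remain
Read 3: bits[15:23] width=8 -> value=79 (bin 01001111); offset now 23 = byte 2 bit 7; 17 bits remain
Read 4: bits[23:30] width=7 -> value=121 (bin 1111001); offset now 30 = byte 3 bit 6; 10 bits remain

Answer: 30 121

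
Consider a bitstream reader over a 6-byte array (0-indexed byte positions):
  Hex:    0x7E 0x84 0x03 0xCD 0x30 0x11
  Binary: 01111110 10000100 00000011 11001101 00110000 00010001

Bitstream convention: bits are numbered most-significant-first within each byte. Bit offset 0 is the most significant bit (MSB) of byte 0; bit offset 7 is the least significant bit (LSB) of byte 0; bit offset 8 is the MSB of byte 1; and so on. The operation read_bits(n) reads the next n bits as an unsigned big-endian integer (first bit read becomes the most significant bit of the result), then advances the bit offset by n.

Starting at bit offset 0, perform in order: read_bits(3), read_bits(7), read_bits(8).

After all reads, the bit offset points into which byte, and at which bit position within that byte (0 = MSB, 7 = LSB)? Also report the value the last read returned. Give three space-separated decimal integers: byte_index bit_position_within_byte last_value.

Answer: 2 2 16

Derivation:
Read 1: bits[0:3] width=3 -> value=3 (bin 011); offset now 3 = byte 0 bit 3; 45 bits remain
Read 2: bits[3:10] width=7 -> value=122 (bin 1111010); offset now 10 = byte 1 bit 2; 38 bits remain
Read 3: bits[10:18] width=8 -> value=16 (bin 00010000); offset now 18 = byte 2 bit 2; 30 bits remain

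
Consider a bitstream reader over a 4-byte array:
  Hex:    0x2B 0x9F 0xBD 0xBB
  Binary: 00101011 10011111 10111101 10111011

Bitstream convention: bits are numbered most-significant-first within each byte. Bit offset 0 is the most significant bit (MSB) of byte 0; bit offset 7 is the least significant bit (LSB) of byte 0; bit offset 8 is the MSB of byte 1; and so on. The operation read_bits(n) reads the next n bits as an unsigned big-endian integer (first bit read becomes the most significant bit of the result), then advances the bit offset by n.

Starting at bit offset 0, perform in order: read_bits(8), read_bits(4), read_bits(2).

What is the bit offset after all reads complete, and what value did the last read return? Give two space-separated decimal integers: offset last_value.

Read 1: bits[0:8] width=8 -> value=43 (bin 00101011); offset now 8 = byte 1 bit 0; 24 bits remain
Read 2: bits[8:12] width=4 -> value=9 (bin 1001); offset now 12 = byte 1 bit 4; 20 bits remain
Read 3: bits[12:14] width=2 -> value=3 (bin 11); offset now 14 = byte 1 bit 6; 18 bits remain

Answer: 14 3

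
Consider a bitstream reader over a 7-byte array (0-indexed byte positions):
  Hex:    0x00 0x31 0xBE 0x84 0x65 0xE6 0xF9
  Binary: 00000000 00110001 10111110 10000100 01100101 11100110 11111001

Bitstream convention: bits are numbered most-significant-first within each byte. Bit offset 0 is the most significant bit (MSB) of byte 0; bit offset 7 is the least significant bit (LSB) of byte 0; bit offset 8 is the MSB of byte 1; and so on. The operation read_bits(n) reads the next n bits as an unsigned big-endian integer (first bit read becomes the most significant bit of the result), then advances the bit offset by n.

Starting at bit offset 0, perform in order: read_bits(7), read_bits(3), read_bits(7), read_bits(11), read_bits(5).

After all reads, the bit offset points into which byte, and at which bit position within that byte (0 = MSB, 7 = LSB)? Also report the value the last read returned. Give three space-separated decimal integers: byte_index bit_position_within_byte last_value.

Answer: 4 1 8

Derivation:
Read 1: bits[0:7] width=7 -> value=0 (bin 0000000); offset now 7 = byte 0 bit 7; 49 bits remain
Read 2: bits[7:10] width=3 -> value=0 (bin 000); offset now 10 = byte 1 bit 2; 46 bits remain
Read 3: bits[10:17] width=7 -> value=99 (bin 1100011); offset now 17 = byte 2 bit 1; 39 bits remain
Read 4: bits[17:28] width=11 -> value=1000 (bin 01111101000); offset now 28 = byte 3 bit 4; 28 bits remain
Read 5: bits[28:33] width=5 -> value=8 (bin 01000); offset now 33 = byte 4 bit 1; 23 bits remain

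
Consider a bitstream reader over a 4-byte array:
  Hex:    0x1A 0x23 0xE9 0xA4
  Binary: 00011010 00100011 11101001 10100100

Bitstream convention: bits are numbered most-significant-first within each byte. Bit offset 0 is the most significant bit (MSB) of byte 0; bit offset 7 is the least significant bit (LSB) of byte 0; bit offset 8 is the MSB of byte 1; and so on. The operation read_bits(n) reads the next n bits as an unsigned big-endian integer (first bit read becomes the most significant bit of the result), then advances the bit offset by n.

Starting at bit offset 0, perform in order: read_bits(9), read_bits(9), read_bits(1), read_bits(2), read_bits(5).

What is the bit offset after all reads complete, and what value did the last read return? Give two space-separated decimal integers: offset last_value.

Answer: 26 6

Derivation:
Read 1: bits[0:9] width=9 -> value=52 (bin 000110100); offset now 9 = byte 1 bit 1; 23 bits remain
Read 2: bits[9:18] width=9 -> value=143 (bin 010001111); offset now 18 = byte 2 bit 2; 14 bits remain
Read 3: bits[18:19] width=1 -> value=1 (bin 1); offset now 19 = byte 2 bit 3; 13 bits remain
Read 4: bits[19:21] width=2 -> value=1 (bin 01); offset now 21 = byte 2 bit 5; 11 bits remain
Read 5: bits[21:26] width=5 -> value=6 (bin 00110); offset now 26 = byte 3 bit 2; 6 bits remain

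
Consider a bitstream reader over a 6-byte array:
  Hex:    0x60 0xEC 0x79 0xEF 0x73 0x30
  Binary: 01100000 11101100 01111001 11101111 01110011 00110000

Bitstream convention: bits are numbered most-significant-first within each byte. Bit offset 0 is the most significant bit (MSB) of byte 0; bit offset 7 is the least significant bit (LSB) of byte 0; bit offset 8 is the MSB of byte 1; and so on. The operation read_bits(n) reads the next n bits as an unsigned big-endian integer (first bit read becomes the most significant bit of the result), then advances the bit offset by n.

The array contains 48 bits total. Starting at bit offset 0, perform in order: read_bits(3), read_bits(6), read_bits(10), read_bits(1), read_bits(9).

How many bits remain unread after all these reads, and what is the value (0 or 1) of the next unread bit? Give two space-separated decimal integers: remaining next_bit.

Answer: 19 1

Derivation:
Read 1: bits[0:3] width=3 -> value=3 (bin 011); offset now 3 = byte 0 bit 3; 45 bits remain
Read 2: bits[3:9] width=6 -> value=1 (bin 000001); offset now 9 = byte 1 bit 1; 39 bits remain
Read 3: bits[9:19] width=10 -> value=867 (bin 1101100011); offset now 19 = byte 2 bit 3; 29 bits remain
Read 4: bits[19:20] width=1 -> value=1 (bin 1); offset now 20 = byte 2 bit 4; 28 bits remain
Read 5: bits[20:29] width=9 -> value=317 (bin 100111101); offset now 29 = byte 3 bit 5; 19 bits remain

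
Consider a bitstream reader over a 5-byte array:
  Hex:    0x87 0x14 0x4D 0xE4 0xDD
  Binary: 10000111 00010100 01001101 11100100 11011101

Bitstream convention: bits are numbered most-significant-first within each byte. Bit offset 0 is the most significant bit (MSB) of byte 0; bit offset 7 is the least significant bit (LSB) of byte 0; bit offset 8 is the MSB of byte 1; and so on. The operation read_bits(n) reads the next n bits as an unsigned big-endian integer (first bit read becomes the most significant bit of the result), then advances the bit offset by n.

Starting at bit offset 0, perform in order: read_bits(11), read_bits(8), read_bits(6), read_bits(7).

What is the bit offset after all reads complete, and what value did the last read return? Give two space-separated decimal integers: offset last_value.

Answer: 32 100

Derivation:
Read 1: bits[0:11] width=11 -> value=1080 (bin 10000111000); offset now 11 = byte 1 bit 3; 29 bits remain
Read 2: bits[11:19] width=8 -> value=162 (bin 10100010); offset now 19 = byte 2 bit 3; 21 bits remain
Read 3: bits[19:25] width=6 -> value=27 (bin 011011); offset now 25 = byte 3 bit 1; 15 bits remain
Read 4: bits[25:32] width=7 -> value=100 (bin 1100100); offset now 32 = byte 4 bit 0; 8 bits remain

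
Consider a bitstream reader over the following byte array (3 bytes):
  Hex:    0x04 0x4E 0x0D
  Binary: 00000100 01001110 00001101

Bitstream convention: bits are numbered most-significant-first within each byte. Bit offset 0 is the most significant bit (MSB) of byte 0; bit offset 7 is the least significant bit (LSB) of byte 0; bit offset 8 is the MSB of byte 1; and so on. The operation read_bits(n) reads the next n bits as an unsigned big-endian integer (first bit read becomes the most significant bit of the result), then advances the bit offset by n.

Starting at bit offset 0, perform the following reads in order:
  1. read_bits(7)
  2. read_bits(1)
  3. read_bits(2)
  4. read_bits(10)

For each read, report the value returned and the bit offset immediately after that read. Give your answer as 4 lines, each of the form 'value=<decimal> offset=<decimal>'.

Read 1: bits[0:7] width=7 -> value=2 (bin 0000010); offset now 7 = byte 0 bit 7; 17 bits remain
Read 2: bits[7:8] width=1 -> value=0 (bin 0); offset now 8 = byte 1 bit 0; 16 bits remain
Read 3: bits[8:10] width=2 -> value=1 (bin 01); offset now 10 = byte 1 bit 2; 14 bits remain
Read 4: bits[10:20] width=10 -> value=224 (bin 0011100000); offset now 20 = byte 2 bit 4; 4 bits remain

Answer: value=2 offset=7
value=0 offset=8
value=1 offset=10
value=224 offset=20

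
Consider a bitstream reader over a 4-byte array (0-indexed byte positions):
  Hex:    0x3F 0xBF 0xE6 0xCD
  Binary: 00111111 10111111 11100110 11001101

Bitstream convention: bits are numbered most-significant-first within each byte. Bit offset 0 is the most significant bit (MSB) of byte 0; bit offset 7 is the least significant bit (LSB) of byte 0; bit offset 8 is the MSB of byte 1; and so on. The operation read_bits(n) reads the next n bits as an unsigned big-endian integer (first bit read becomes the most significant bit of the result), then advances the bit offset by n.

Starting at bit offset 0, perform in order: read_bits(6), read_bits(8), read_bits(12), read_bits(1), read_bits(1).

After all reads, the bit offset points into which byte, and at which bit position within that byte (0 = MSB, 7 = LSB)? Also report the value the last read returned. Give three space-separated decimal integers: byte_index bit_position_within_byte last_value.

Read 1: bits[0:6] width=6 -> value=15 (bin 001111); offset now 6 = byte 0 bit 6; 26 bits remain
Read 2: bits[6:14] width=8 -> value=239 (bin 11101111); offset now 14 = byte 1 bit 6; 18 bits remain
Read 3: bits[14:26] width=12 -> value=3995 (bin 111110011011); offset now 26 = byte 3 bit 2; 6 bits remain
Read 4: bits[26:27] width=1 -> value=0 (bin 0); offset now 27 = byte 3 bit 3; 5 bits remain
Read 5: bits[27:28] width=1 -> value=0 (bin 0); offset now 28 = byte 3 bit 4; 4 bits remain

Answer: 3 4 0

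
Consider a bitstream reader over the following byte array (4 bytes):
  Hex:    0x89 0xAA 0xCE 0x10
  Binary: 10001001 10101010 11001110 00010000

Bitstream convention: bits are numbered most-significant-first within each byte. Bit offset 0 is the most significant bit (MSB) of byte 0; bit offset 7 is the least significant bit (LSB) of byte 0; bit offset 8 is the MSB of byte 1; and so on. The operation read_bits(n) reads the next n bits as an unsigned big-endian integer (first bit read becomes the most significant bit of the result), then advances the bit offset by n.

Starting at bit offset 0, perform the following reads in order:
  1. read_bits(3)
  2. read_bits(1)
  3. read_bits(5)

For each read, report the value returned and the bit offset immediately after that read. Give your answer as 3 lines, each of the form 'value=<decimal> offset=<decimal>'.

Read 1: bits[0:3] width=3 -> value=4 (bin 100); offset now 3 = byte 0 bit 3; 29 bits remain
Read 2: bits[3:4] width=1 -> value=0 (bin 0); offset now 4 = byte 0 bit 4; 28 bits remain
Read 3: bits[4:9] width=5 -> value=19 (bin 10011); offset now 9 = byte 1 bit 1; 23 bits remain

Answer: value=4 offset=3
value=0 offset=4
value=19 offset=9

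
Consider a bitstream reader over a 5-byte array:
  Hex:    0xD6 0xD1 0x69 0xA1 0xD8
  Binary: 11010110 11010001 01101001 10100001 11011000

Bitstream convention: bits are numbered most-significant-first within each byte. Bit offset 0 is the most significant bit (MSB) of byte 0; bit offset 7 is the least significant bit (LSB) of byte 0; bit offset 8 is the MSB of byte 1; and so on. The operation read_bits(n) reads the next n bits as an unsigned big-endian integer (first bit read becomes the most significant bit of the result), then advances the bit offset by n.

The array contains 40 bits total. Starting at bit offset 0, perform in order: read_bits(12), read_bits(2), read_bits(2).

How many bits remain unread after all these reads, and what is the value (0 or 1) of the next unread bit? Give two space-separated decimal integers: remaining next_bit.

Answer: 24 0

Derivation:
Read 1: bits[0:12] width=12 -> value=3437 (bin 110101101101); offset now 12 = byte 1 bit 4; 28 bits remain
Read 2: bits[12:14] width=2 -> value=0 (bin 00); offset now 14 = byte 1 bit 6; 26 bits remain
Read 3: bits[14:16] width=2 -> value=1 (bin 01); offset now 16 = byte 2 bit 0; 24 bits remain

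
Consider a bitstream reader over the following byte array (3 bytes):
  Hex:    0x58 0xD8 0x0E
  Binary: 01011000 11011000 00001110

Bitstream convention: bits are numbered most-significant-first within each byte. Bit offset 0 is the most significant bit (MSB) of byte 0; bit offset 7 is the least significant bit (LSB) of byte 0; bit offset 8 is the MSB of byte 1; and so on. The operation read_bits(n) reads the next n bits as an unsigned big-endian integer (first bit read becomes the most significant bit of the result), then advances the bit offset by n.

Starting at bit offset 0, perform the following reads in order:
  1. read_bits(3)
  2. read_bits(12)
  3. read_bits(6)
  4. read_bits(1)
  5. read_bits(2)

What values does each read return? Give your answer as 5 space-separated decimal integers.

Read 1: bits[0:3] width=3 -> value=2 (bin 010); offset now 3 = byte 0 bit 3; 21 bits remain
Read 2: bits[3:15] width=12 -> value=3180 (bin 110001101100); offset now 15 = byte 1 bit 7; 9 bits remain
Read 3: bits[15:21] width=6 -> value=1 (bin 000001); offset now 21 = byte 2 bit 5; 3 bits remain
Read 4: bits[21:22] width=1 -> value=1 (bin 1); offset now 22 = byte 2 bit 6; 2 bits remain
Read 5: bits[22:24] width=2 -> value=2 (bin 10); offset now 24 = byte 3 bit 0; 0 bits remain

Answer: 2 3180 1 1 2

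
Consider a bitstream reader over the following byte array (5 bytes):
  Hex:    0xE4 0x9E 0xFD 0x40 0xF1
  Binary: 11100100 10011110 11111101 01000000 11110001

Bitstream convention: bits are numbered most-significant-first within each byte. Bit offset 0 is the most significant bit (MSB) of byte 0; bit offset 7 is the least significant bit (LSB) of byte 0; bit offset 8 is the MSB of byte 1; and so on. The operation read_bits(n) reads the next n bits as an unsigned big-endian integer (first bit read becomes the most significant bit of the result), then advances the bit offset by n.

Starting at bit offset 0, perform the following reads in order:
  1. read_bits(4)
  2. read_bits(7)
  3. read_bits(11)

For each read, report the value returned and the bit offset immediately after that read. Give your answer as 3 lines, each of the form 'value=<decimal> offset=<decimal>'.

Read 1: bits[0:4] width=4 -> value=14 (bin 1110); offset now 4 = byte 0 bit 4; 36 bits remain
Read 2: bits[4:11] width=7 -> value=36 (bin 0100100); offset now 11 = byte 1 bit 3; 29 bits remain
Read 3: bits[11:22] width=11 -> value=1983 (bin 11110111111); offset now 22 = byte 2 bit 6; 18 bits remain

Answer: value=14 offset=4
value=36 offset=11
value=1983 offset=22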